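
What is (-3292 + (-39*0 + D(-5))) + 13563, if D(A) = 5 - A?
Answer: 10281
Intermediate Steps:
(-3292 + (-39*0 + D(-5))) + 13563 = (-3292 + (-39*0 + (5 - 1*(-5)))) + 13563 = (-3292 + (0 + (5 + 5))) + 13563 = (-3292 + (0 + 10)) + 13563 = (-3292 + 10) + 13563 = -3282 + 13563 = 10281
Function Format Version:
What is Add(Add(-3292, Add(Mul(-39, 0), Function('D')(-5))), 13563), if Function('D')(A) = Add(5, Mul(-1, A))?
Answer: 10281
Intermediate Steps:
Add(Add(-3292, Add(Mul(-39, 0), Function('D')(-5))), 13563) = Add(Add(-3292, Add(Mul(-39, 0), Add(5, Mul(-1, -5)))), 13563) = Add(Add(-3292, Add(0, Add(5, 5))), 13563) = Add(Add(-3292, Add(0, 10)), 13563) = Add(Add(-3292, 10), 13563) = Add(-3282, 13563) = 10281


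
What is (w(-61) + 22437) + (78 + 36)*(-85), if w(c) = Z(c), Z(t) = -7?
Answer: 12740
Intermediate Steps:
w(c) = -7
(w(-61) + 22437) + (78 + 36)*(-85) = (-7 + 22437) + (78 + 36)*(-85) = 22430 + 114*(-85) = 22430 - 9690 = 12740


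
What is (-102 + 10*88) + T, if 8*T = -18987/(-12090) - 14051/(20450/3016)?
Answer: 34228845357/65930800 ≈ 519.16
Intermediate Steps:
T = -17065317043/65930800 (T = (-18987/(-12090) - 14051/(20450/3016))/8 = (-18987*(-1/12090) - 14051/(20450*(1/3016)))/8 = (6329/4030 - 14051/10225/1508)/8 = (6329/4030 - 14051*1508/10225)/8 = (6329/4030 - 21188908/10225)/8 = (⅛)*(-17065317043/8241350) = -17065317043/65930800 ≈ -258.84)
(-102 + 10*88) + T = (-102 + 10*88) - 17065317043/65930800 = (-102 + 880) - 17065317043/65930800 = 778 - 17065317043/65930800 = 34228845357/65930800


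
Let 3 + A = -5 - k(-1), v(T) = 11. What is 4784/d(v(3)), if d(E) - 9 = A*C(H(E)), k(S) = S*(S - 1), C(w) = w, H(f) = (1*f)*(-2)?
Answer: 4784/229 ≈ 20.891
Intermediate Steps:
H(f) = -2*f (H(f) = f*(-2) = -2*f)
k(S) = S*(-1 + S)
A = -10 (A = -3 + (-5 - (-1)*(-1 - 1)) = -3 + (-5 - (-1)*(-2)) = -3 + (-5 - 1*2) = -3 + (-5 - 2) = -3 - 7 = -10)
d(E) = 9 + 20*E (d(E) = 9 - (-20)*E = 9 + 20*E)
4784/d(v(3)) = 4784/(9 + 20*11) = 4784/(9 + 220) = 4784/229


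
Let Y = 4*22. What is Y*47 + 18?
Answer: 4154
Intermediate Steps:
Y = 88
Y*47 + 18 = 88*47 + 18 = 4136 + 18 = 4154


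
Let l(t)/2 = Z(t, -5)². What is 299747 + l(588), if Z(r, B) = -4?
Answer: 299779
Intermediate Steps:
l(t) = 32 (l(t) = 2*(-4)² = 2*16 = 32)
299747 + l(588) = 299747 + 32 = 299779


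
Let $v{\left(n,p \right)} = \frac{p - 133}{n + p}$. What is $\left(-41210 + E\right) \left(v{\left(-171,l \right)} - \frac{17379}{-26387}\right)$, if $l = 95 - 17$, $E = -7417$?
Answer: $- \frac{49721626188}{817997} \approx -60785.0$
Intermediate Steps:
$l = 78$ ($l = 95 - 17 = 78$)
$v{\left(n,p \right)} = \frac{-133 + p}{n + p}$
$\left(-41210 + E\right) \left(v{\left(-171,l \right)} - \frac{17379}{-26387}\right) = \left(-41210 - 7417\right) \left(\frac{-133 + 78}{-171 + 78} - \frac{17379}{-26387}\right) = - 48627 \left(\frac{1}{-93} \left(-55\right) - - \frac{17379}{26387}\right) = - 48627 \left(\left(- \frac{1}{93}\right) \left(-55\right) + \frac{17379}{26387}\right) = - 48627 \left(\frac{55}{93} + \frac{17379}{26387}\right) = \left(-48627\right) \frac{3067532}{2453991} = - \frac{49721626188}{817997}$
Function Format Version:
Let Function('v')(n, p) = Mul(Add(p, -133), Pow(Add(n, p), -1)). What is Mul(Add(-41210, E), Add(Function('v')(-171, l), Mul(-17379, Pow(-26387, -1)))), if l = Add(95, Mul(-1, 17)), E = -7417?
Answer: Rational(-49721626188, 817997) ≈ -60785.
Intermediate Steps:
l = 78 (l = Add(95, -17) = 78)
Function('v')(n, p) = Mul(Pow(Add(n, p), -1), Add(-133, p)) (Function('v')(n, p) = Mul(Add(-133, p), Pow(Add(n, p), -1)) = Mul(Pow(Add(n, p), -1), Add(-133, p)))
Mul(Add(-41210, E), Add(Function('v')(-171, l), Mul(-17379, Pow(-26387, -1)))) = Mul(Add(-41210, -7417), Add(Mul(Pow(Add(-171, 78), -1), Add(-133, 78)), Mul(-17379, Pow(-26387, -1)))) = Mul(-48627, Add(Mul(Pow(-93, -1), -55), Mul(-17379, Rational(-1, 26387)))) = Mul(-48627, Add(Mul(Rational(-1, 93), -55), Rational(17379, 26387))) = Mul(-48627, Add(Rational(55, 93), Rational(17379, 26387))) = Mul(-48627, Rational(3067532, 2453991)) = Rational(-49721626188, 817997)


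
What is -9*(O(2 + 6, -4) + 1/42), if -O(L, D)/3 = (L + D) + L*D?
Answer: -10587/14 ≈ -756.21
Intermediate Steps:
O(L, D) = -3*D - 3*L - 3*D*L (O(L, D) = -3*((L + D) + L*D) = -3*((D + L) + D*L) = -3*(D + L + D*L) = -3*D - 3*L - 3*D*L)
-9*(O(2 + 6, -4) + 1/42) = -9*((-3*(-4) - 3*(2 + 6) - 3*(-4)*(2 + 6)) + 1/42) = -9*((12 - 3*8 - 3*(-4)*8) + 1/42) = -9*((12 - 24 + 96) + 1/42) = -9*(84 + 1/42) = -9*3529/42 = -10587/14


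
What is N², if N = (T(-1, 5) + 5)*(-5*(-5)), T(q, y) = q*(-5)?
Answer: 62500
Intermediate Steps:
T(q, y) = -5*q
N = 250 (N = (-5*(-1) + 5)*(-5*(-5)) = (5 + 5)*25 = 10*25 = 250)
N² = 250² = 62500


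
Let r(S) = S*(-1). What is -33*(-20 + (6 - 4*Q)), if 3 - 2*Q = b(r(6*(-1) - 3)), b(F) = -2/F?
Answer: 2024/3 ≈ 674.67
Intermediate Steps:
r(S) = -S
Q = 29/18 (Q = 3/2 - (-1)/((-(6*(-1) - 3))) = 3/2 - (-1)/((-(-6 - 3))) = 3/2 - (-1)/((-1*(-9))) = 3/2 - (-1)/9 = 3/2 - 1/2*(-2/9) = 3/2 + 1/9 = 29/18 ≈ 1.6111)
-33*(-20 + (6 - 4*Q)) = -33*(-20 + (6 - 4*29/18)) = -33*(-20 + (6 - 58/9)) = -33*(-20 - 4/9) = -33*(-184/9) = 2024/3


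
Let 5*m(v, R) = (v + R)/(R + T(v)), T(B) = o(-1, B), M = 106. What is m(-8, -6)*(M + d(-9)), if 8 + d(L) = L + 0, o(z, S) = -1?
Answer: 178/5 ≈ 35.600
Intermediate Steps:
T(B) = -1
d(L) = -8 + L (d(L) = -8 + (L + 0) = -8 + L)
m(v, R) = (R + v)/(5*(-1 + R)) (m(v, R) = ((v + R)/(R - 1))/5 = ((R + v)/(-1 + R))/5 = (R + v)/(5*(-1 + R)))
m(-8, -6)*(M + d(-9)) = ((-6 - 8)/(5*(-1 - 6)))*(106 + (-8 - 9)) = ((⅕)*(-14)/(-7))*(106 - 17) = ((⅕)*(-⅐)*(-14))*89 = (⅖)*89 = 178/5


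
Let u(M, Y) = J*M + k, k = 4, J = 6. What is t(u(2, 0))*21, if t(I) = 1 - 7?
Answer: -126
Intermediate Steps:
u(M, Y) = 4 + 6*M (u(M, Y) = 6*M + 4 = 4 + 6*M)
t(I) = -6
t(u(2, 0))*21 = -6*21 = -126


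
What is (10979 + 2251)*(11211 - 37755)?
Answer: -351177120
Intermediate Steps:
(10979 + 2251)*(11211 - 37755) = 13230*(-26544) = -351177120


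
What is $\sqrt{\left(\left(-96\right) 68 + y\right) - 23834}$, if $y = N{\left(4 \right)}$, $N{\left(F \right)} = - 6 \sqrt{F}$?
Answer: $i \sqrt{30374} \approx 174.28 i$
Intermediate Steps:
$y = -12$ ($y = - 6 \sqrt{4} = \left(-6\right) 2 = -12$)
$\sqrt{\left(\left(-96\right) 68 + y\right) - 23834} = \sqrt{\left(\left(-96\right) 68 - 12\right) - 23834} = \sqrt{\left(-6528 - 12\right) - 23834} = \sqrt{-6540 - 23834} = \sqrt{-30374} = i \sqrt{30374}$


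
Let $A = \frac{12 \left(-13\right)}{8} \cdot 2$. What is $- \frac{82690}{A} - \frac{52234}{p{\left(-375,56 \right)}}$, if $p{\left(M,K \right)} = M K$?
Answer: $\frac{41393503}{19500} \approx 2122.7$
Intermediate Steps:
$A = -39$ ($A = \left(-156\right) \frac{1}{8} \cdot 2 = \left(- \frac{39}{2}\right) 2 = -39$)
$p{\left(M,K \right)} = K M$
$- \frac{82690}{A} - \frac{52234}{p{\left(-375,56 \right)}} = - \frac{82690}{-39} - \frac{52234}{56 \left(-375\right)} = \left(-82690\right) \left(- \frac{1}{39}\right) - \frac{52234}{-21000} = \frac{82690}{39} - - \frac{3731}{1500} = \frac{82690}{39} + \frac{3731}{1500} = \frac{41393503}{19500}$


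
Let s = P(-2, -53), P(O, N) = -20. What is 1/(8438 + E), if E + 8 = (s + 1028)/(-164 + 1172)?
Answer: 1/8431 ≈ 0.00011861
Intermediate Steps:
s = -20
E = -7 (E = -8 + (-20 + 1028)/(-164 + 1172) = -8 + 1008/1008 = -8 + 1008*(1/1008) = -8 + 1 = -7)
1/(8438 + E) = 1/(8438 - 7) = 1/8431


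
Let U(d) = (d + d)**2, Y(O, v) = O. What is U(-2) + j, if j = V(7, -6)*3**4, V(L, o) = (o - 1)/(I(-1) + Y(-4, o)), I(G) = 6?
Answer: -535/2 ≈ -267.50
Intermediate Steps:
V(L, o) = -1/2 + o/2 (V(L, o) = (o - 1)/(6 - 4) = (-1 + o)/2 = (-1 + o)*(1/2) = -1/2 + o/2)
U(d) = 4*d**2 (U(d) = (2*d)**2 = 4*d**2)
j = -567/2 (j = (-1/2 + (1/2)*(-6))*3**4 = (-1/2 - 3)*81 = -7/2*81 = -567/2 ≈ -283.50)
U(-2) + j = 4*(-2)**2 - 567/2 = 4*4 - 567/2 = 16 - 567/2 = -535/2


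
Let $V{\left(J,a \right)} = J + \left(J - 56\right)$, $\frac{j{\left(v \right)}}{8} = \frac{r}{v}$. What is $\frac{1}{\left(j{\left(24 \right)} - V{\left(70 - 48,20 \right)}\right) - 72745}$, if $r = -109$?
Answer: $- \frac{3}{218308} \approx -1.3742 \cdot 10^{-5}$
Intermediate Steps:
$j{\left(v \right)} = - \frac{872}{v}$ ($j{\left(v \right)} = 8 \left(- \frac{109}{v}\right) = - \frac{872}{v}$)
$V{\left(J,a \right)} = -56 + 2 J$ ($V{\left(J,a \right)} = J + \left(-56 + J\right) = -56 + 2 J$)
$\frac{1}{\left(j{\left(24 \right)} - V{\left(70 - 48,20 \right)}\right) - 72745} = \frac{1}{\left(- \frac{872}{24} - \left(-56 + 2 \left(70 - 48\right)\right)\right) - 72745} = \frac{1}{\left(\left(-872\right) \frac{1}{24} - \left(-56 + 2 \cdot 22\right)\right) - 72745} = \frac{1}{\left(- \frac{109}{3} - \left(-56 + 44\right)\right) - 72745} = \frac{1}{\left(- \frac{109}{3} - -12\right) - 72745} = \frac{1}{\left(- \frac{109}{3} + 12\right) - 72745} = \frac{1}{- \frac{73}{3} - 72745} = \frac{1}{- \frac{218308}{3}} = - \frac{3}{218308}$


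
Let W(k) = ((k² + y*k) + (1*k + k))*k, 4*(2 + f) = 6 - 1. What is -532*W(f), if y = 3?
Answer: -20349/16 ≈ -1271.8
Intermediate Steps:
f = -¾ (f = -2 + (6 - 1)/4 = -2 + (¼)*5 = -2 + 5/4 = -¾ ≈ -0.75000)
W(k) = k*(k² + 5*k) (W(k) = ((k² + 3*k) + (1*k + k))*k = ((k² + 3*k) + (k + k))*k = ((k² + 3*k) + 2*k)*k = (k² + 5*k)*k = k*(k² + 5*k))
-532*W(f) = -532*(-¾)²*(5 - ¾) = -1197*17/(4*4) = -532*153/64 = -20349/16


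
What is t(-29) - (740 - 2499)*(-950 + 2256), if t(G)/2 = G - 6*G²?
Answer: 2287104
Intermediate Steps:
t(G) = -12*G² + 2*G (t(G) = 2*(G - 6*G²) = -12*G² + 2*G)
t(-29) - (740 - 2499)*(-950 + 2256) = 2*(-29)*(1 - 6*(-29)) - (740 - 2499)*(-950 + 2256) = 2*(-29)*(1 + 174) - (-1759)*1306 = 2*(-29)*175 - 1*(-2297254) = -10150 + 2297254 = 2287104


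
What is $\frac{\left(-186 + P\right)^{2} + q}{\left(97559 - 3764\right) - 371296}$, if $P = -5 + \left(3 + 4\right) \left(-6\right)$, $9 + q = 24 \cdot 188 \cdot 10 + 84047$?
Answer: $- \frac{183447}{277501} \approx -0.66107$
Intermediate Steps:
$q = 129158$ ($q = -9 + \left(24 \cdot 188 \cdot 10 + 84047\right) = -9 + \left(4512 \cdot 10 + 84047\right) = -9 + \left(45120 + 84047\right) = -9 + 129167 = 129158$)
$P = -47$ ($P = -5 + 7 \left(-6\right) = -5 - 42 = -47$)
$\frac{\left(-186 + P\right)^{2} + q}{\left(97559 - 3764\right) - 371296} = \frac{\left(-186 - 47\right)^{2} + 129158}{\left(97559 - 3764\right) - 371296} = \frac{\left(-233\right)^{2} + 129158}{\left(97559 - 3764\right) - 371296} = \frac{54289 + 129158}{93795 - 371296} = \frac{183447}{-277501} = 183447 \left(- \frac{1}{277501}\right) = - \frac{183447}{277501}$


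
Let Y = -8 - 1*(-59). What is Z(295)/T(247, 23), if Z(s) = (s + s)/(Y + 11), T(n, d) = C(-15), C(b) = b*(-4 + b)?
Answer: 59/1767 ≈ 0.033390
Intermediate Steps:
Y = 51 (Y = -8 + 59 = 51)
T(n, d) = 285 (T(n, d) = -15*(-4 - 15) = -15*(-19) = 285)
Z(s) = s/31 (Z(s) = (s + s)/(51 + 11) = (2*s)/62 = (2*s)*(1/62) = s/31)
Z(295)/T(247, 23) = ((1/31)*295)/285 = (295/31)*(1/285) = 59/1767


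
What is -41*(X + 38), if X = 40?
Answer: -3198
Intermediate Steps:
-41*(X + 38) = -41*(40 + 38) = -41*78 = -3198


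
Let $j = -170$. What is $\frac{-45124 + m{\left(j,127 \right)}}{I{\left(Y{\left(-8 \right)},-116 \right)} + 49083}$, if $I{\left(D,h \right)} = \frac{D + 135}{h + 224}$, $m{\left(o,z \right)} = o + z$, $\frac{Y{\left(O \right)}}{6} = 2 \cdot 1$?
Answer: $- \frac{1626012}{1767037} \approx -0.92019$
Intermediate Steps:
$Y{\left(O \right)} = 12$ ($Y{\left(O \right)} = 6 \cdot 2 \cdot 1 = 6 \cdot 2 = 12$)
$I{\left(D,h \right)} = \frac{135 + D}{224 + h}$
$\frac{-45124 + m{\left(j,127 \right)}}{I{\left(Y{\left(-8 \right)},-116 \right)} + 49083} = \frac{-45124 + \left(-170 + 127\right)}{\frac{135 + 12}{224 - 116} + 49083} = \frac{-45124 - 43}{\frac{1}{108} \cdot 147 + 49083} = - \frac{45167}{\frac{1}{108} \cdot 147 + 49083} = - \frac{45167}{\frac{49}{36} + 49083} = - \frac{45167}{\frac{1767037}{36}} = \left(-45167\right) \frac{36}{1767037} = - \frac{1626012}{1767037}$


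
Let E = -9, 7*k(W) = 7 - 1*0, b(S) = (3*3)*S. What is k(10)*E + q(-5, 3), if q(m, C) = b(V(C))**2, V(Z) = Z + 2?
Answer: 2016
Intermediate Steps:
V(Z) = 2 + Z
b(S) = 9*S
q(m, C) = (18 + 9*C)**2 (q(m, C) = (9*(2 + C))**2 = (18 + 9*C)**2)
k(W) = 1 (k(W) = (7 - 1*0)/7 = (7 + 0)/7 = (1/7)*7 = 1)
k(10)*E + q(-5, 3) = 1*(-9) + 81*(2 + 3)**2 = -9 + 81*5**2 = -9 + 81*25 = -9 + 2025 = 2016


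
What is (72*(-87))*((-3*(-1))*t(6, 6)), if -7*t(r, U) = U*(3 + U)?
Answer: 1014768/7 ≈ 1.4497e+5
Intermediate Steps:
t(r, U) = -U*(3 + U)/7
(72*(-87))*((-3*(-1))*t(6, 6)) = (72*(-87))*((-3*(-1))*(-⅐*6*(3 + 6))) = -18792*(-⅐*6*9) = -18792*(-54)/7 = -6264*(-162/7) = 1014768/7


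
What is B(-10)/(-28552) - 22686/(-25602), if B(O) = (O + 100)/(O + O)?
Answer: 215948627/243662768 ≈ 0.88626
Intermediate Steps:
B(O) = (100 + O)/(2*O) (B(O) = (100 + O)/((2*O)) = (100 + O)*(1/(2*O)) = (100 + O)/(2*O))
B(-10)/(-28552) - 22686/(-25602) = ((1/2)*(100 - 10)/(-10))/(-28552) - 22686/(-25602) = ((1/2)*(-1/10)*90)*(-1/28552) - 22686*(-1/25602) = -9/2*(-1/28552) + 3781/4267 = 9/57104 + 3781/4267 = 215948627/243662768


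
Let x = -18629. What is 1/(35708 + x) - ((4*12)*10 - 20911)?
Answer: 348941050/17079 ≈ 20431.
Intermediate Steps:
1/(35708 + x) - ((4*12)*10 - 20911) = 1/(35708 - 18629) - ((4*12)*10 - 20911) = 1/17079 - (48*10 - 20911) = 1/17079 - (480 - 20911) = 1/17079 - 1*(-20431) = 1/17079 + 20431 = 348941050/17079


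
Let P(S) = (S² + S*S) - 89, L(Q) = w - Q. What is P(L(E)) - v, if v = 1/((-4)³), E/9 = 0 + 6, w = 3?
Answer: 327233/64 ≈ 5113.0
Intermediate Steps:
E = 54 (E = 9*(0 + 6) = 9*6 = 54)
L(Q) = 3 - Q
P(S) = -89 + 2*S² (P(S) = (S² + S²) - 89 = 2*S² - 89 = -89 + 2*S²)
v = -1/64 (v = 1/(-64) = -1/64 ≈ -0.015625)
P(L(E)) - v = (-89 + 2*(3 - 1*54)²) - 1*(-1/64) = (-89 + 2*(3 - 54)²) + 1/64 = (-89 + 2*(-51)²) + 1/64 = (-89 + 2*2601) + 1/64 = (-89 + 5202) + 1/64 = 5113 + 1/64 = 327233/64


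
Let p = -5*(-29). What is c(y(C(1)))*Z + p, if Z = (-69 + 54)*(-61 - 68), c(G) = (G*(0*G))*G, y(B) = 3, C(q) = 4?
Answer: 145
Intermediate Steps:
c(G) = 0 (c(G) = (G*0)*G = 0*G = 0)
p = 145
Z = 1935 (Z = -15*(-129) = 1935)
c(y(C(1)))*Z + p = 0*1935 + 145 = 0 + 145 = 145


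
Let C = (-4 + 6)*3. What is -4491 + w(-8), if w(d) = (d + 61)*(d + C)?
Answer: -4597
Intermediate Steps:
C = 6 (C = 2*3 = 6)
w(d) = (6 + d)*(61 + d) (w(d) = (d + 61)*(d + 6) = (61 + d)*(6 + d) = (6 + d)*(61 + d))
-4491 + w(-8) = -4491 + (366 + (-8)**2 + 67*(-8)) = -4491 + (366 + 64 - 536) = -4491 - 106 = -4597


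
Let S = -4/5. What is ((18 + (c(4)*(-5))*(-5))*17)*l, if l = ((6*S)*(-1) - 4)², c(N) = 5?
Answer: 38896/25 ≈ 1555.8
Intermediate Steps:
S = -⅘ (S = -4*⅕ = -⅘ ≈ -0.80000)
l = 16/25 (l = ((6*(-⅘))*(-1) - 4)² = (-24/5*(-1) - 4)² = (24/5 - 4)² = (⅘)² = 16/25 ≈ 0.64000)
((18 + (c(4)*(-5))*(-5))*17)*l = ((18 + (5*(-5))*(-5))*17)*(16/25) = ((18 - 25*(-5))*17)*(16/25) = ((18 + 125)*17)*(16/25) = (143*17)*(16/25) = 2431*(16/25) = 38896/25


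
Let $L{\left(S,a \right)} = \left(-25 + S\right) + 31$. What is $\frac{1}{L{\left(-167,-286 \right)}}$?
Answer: $- \frac{1}{161} \approx -0.0062112$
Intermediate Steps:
$L{\left(S,a \right)} = 6 + S$
$\frac{1}{L{\left(-167,-286 \right)}} = \frac{1}{6 - 167} = \frac{1}{-161} = - \frac{1}{161}$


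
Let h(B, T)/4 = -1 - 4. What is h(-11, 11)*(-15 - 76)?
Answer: 1820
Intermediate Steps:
h(B, T) = -20 (h(B, T) = 4*(-1 - 4) = 4*(-5) = -20)
h(-11, 11)*(-15 - 76) = -20*(-15 - 76) = -20*(-91) = 1820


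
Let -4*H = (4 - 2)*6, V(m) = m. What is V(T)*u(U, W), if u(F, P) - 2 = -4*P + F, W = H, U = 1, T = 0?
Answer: 0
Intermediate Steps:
H = -3 (H = -(4 - 2)*6/4 = -6/2 = -¼*12 = -3)
W = -3
u(F, P) = 2 + F - 4*P (u(F, P) = 2 + (-4*P + F) = 2 + (F - 4*P) = 2 + F - 4*P)
V(T)*u(U, W) = 0*(2 + 1 - 4*(-3)) = 0*(2 + 1 + 12) = 0*15 = 0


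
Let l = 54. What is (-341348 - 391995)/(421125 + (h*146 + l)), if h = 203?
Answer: -733343/450817 ≈ -1.6267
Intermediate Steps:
(-341348 - 391995)/(421125 + (h*146 + l)) = (-341348 - 391995)/(421125 + (203*146 + 54)) = -733343/(421125 + (29638 + 54)) = -733343/(421125 + 29692) = -733343/450817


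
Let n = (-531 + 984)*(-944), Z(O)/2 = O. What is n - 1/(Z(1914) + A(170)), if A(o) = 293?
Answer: -1762271473/4121 ≈ -4.2763e+5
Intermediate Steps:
Z(O) = 2*O
n = -427632 (n = 453*(-944) = -427632)
n - 1/(Z(1914) + A(170)) = -427632 - 1/(2*1914 + 293) = -427632 - 1/(3828 + 293) = -427632 - 1/4121 = -1762271473/4121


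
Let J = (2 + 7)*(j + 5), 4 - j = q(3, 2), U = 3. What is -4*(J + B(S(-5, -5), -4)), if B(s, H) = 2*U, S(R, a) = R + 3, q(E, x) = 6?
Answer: -132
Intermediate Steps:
j = -2 (j = 4 - 1*6 = 4 - 6 = -2)
S(R, a) = 3 + R
J = 27 (J = (2 + 7)*(-2 + 5) = 9*3 = 27)
B(s, H) = 6 (B(s, H) = 2*3 = 6)
-4*(J + B(S(-5, -5), -4)) = -4*(27 + 6) = -4*33 = -132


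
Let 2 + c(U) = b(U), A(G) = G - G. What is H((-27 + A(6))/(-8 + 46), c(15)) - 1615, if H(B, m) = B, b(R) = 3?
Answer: -61397/38 ≈ -1615.7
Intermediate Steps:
A(G) = 0
c(U) = 1 (c(U) = -2 + 3 = 1)
H((-27 + A(6))/(-8 + 46), c(15)) - 1615 = (-27 + 0)/(-8 + 46) - 1615 = -27/38 - 1615 = -61397/38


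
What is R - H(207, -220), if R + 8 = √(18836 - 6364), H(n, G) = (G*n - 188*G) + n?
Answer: 3965 + 2*√3118 ≈ 4076.7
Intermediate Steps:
H(n, G) = n - 188*G + G*n (H(n, G) = (-188*G + G*n) + n = n - 188*G + G*n)
R = -8 + 2*√3118 (R = -8 + √(18836 - 6364) = -8 + √12472 = -8 + 2*√3118 ≈ 103.68)
R - H(207, -220) = (-8 + 2*√3118) - (207 - 188*(-220) - 220*207) = (-8 + 2*√3118) - (207 + 41360 - 45540) = (-8 + 2*√3118) - 1*(-3973) = (-8 + 2*√3118) + 3973 = 3965 + 2*√3118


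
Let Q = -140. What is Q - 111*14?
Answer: -1694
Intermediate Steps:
Q - 111*14 = -140 - 111*14 = -140 - 1554 = -1694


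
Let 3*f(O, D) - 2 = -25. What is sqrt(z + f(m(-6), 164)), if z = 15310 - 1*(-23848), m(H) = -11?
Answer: sqrt(352353)/3 ≈ 197.86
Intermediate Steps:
z = 39158 (z = 15310 + 23848 = 39158)
f(O, D) = -23/3 (f(O, D) = 2/3 + (1/3)*(-25) = 2/3 - 25/3 = -23/3)
sqrt(z + f(m(-6), 164)) = sqrt(39158 - 23/3) = sqrt(117451/3) = sqrt(352353)/3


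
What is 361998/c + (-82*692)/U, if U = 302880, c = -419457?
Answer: -5560150927/5293547340 ≈ -1.0504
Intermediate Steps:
361998/c + (-82*692)/U = 361998/(-419457) - 82*692/302880 = 361998*(-1/419457) - 56744*1/302880 = -120666/139819 - 7093/37860 = -5560150927/5293547340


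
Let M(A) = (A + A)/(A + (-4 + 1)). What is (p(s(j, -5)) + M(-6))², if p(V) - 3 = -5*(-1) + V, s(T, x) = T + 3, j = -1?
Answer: 1156/9 ≈ 128.44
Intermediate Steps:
s(T, x) = 3 + T
M(A) = 2*A/(-3 + A) (M(A) = (2*A)/(A - 3) = (2*A)/(-3 + A) = 2*A/(-3 + A))
p(V) = 8 + V (p(V) = 3 + (-5*(-1) + V) = 3 + (5 + V) = 8 + V)
(p(s(j, -5)) + M(-6))² = ((8 + (3 - 1)) + 2*(-6)/(-3 - 6))² = ((8 + 2) + 2*(-6)/(-9))² = (10 + 2*(-6)*(-⅑))² = (10 + 4/3)² = (34/3)² = 1156/9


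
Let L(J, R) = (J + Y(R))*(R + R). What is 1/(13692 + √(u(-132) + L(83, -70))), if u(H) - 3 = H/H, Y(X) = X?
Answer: 3423/46868170 - I*√454/93736340 ≈ 7.3035e-5 - 2.2731e-7*I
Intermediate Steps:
L(J, R) = 2*R*(J + R) (L(J, R) = (J + R)*(R + R) = (J + R)*(2*R) = 2*R*(J + R))
u(H) = 4 (u(H) = 3 + H/H = 3 + 1 = 4)
1/(13692 + √(u(-132) + L(83, -70))) = 1/(13692 + √(4 + 2*(-70)*(83 - 70))) = 1/(13692 + √(4 + 2*(-70)*13)) = 1/(13692 + √(4 - 1820)) = 1/(13692 + √(-1816)) = 1/(13692 + 2*I*√454)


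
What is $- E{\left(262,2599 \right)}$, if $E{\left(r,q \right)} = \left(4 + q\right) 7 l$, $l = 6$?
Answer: $-109326$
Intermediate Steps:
$E{\left(r,q \right)} = 168 + 42 q$ ($E{\left(r,q \right)} = \left(4 + q\right) 7 \cdot 6 = \left(28 + 7 q\right) 6 = 168 + 42 q$)
$- E{\left(262,2599 \right)} = - (168 + 42 \cdot 2599) = - (168 + 109158) = \left(-1\right) 109326 = -109326$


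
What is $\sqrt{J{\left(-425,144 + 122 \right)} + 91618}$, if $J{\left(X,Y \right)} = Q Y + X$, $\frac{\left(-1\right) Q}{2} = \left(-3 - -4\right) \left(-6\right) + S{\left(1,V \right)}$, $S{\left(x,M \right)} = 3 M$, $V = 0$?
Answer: $\sqrt{94385} \approx 307.22$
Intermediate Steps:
$Q = 12$ ($Q = - 2 \left(\left(-3 - -4\right) \left(-6\right) + 3 \cdot 0\right) = - 2 \left(\left(-3 + 4\right) \left(-6\right) + 0\right) = - 2 \left(1 \left(-6\right) + 0\right) = - 2 \left(-6 + 0\right) = \left(-2\right) \left(-6\right) = 12$)
$J{\left(X,Y \right)} = X + 12 Y$ ($J{\left(X,Y \right)} = 12 Y + X = X + 12 Y$)
$\sqrt{J{\left(-425,144 + 122 \right)} + 91618} = \sqrt{\left(-425 + 12 \left(144 + 122\right)\right) + 91618} = \sqrt{\left(-425 + 12 \cdot 266\right) + 91618} = \sqrt{\left(-425 + 3192\right) + 91618} = \sqrt{2767 + 91618} = \sqrt{94385}$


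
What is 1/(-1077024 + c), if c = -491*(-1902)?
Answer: -1/143142 ≈ -6.9861e-6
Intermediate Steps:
c = 933882
1/(-1077024 + c) = 1/(-1077024 + 933882) = 1/(-143142) = -1/143142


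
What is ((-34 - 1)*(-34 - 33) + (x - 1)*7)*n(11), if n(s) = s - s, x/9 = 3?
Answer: 0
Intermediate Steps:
x = 27 (x = 9*3 = 27)
n(s) = 0
((-34 - 1)*(-34 - 33) + (x - 1)*7)*n(11) = ((-34 - 1)*(-34 - 33) + (27 - 1)*7)*0 = (-35*(-67) + 26*7)*0 = (2345 + 182)*0 = 2527*0 = 0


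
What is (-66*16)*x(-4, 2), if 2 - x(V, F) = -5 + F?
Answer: -5280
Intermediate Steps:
x(V, F) = 7 - F (x(V, F) = 2 - (-5 + F) = 2 + (5 - F) = 7 - F)
(-66*16)*x(-4, 2) = (-66*16)*(7 - 1*2) = -1056*(7 - 2) = -1056*5 = -5280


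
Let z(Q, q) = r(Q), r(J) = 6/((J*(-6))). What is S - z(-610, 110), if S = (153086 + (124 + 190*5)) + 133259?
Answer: 175325589/610 ≈ 2.8742e+5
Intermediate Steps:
r(J) = -1/J (r(J) = 6/((-6*J)) = 6*(-1/(6*J)) = -1/J)
z(Q, q) = -1/Q
S = 287419 (S = (153086 + (124 + 950)) + 133259 = (153086 + 1074) + 133259 = 154160 + 133259 = 287419)
S - z(-610, 110) = 287419 - (-1)/(-610) = 287419 - (-1)*(-1)/610 = 287419 - 1*1/610 = 287419 - 1/610 = 175325589/610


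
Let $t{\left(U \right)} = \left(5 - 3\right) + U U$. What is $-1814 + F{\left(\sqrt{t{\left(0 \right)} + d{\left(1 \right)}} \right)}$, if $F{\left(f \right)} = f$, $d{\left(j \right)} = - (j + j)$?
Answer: $-1814$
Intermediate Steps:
$t{\left(U \right)} = 2 + U^{2}$ ($t{\left(U \right)} = \left(5 - 3\right) + U^{2} = 2 + U^{2}$)
$d{\left(j \right)} = - 2 j$
$-1814 + F{\left(\sqrt{t{\left(0 \right)} + d{\left(1 \right)}} \right)} = -1814 + \sqrt{\left(2 + 0^{2}\right) - 2} = -1814 + \sqrt{\left(2 + 0\right) - 2} = -1814 + \sqrt{2 - 2} = -1814 + \sqrt{0} = -1814 + 0 = -1814$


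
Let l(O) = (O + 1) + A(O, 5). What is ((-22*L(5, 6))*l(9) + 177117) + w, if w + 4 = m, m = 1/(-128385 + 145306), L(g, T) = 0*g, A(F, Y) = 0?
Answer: 2996929074/16921 ≈ 1.7711e+5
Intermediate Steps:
l(O) = 1 + O (l(O) = (O + 1) + 0 = (1 + O) + 0 = 1 + O)
L(g, T) = 0
m = 1/16921 ≈ 5.9098e-5
w = -67683/16921 (w = -4 + 1/16921 = -67683/16921 ≈ -3.9999)
((-22*L(5, 6))*l(9) + 177117) + w = ((-22*0)*(1 + 9) + 177117) - 67683/16921 = (0*10 + 177117) - 67683/16921 = (0 + 177117) - 67683/16921 = 177117 - 67683/16921 = 2996929074/16921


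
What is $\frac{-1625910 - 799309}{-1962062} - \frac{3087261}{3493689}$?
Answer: $\frac{805187816903}{2284944808906} \approx 0.35239$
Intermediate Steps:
$\frac{-1625910 - 799309}{-1962062} - \frac{3087261}{3493689} = \left(-1625910 - 799309\right) \left(- \frac{1}{1962062}\right) - \frac{1029087}{1164563} = \left(-2425219\right) \left(- \frac{1}{1962062}\right) - \frac{1029087}{1164563} = \frac{2425219}{1962062} - \frac{1029087}{1164563} = \frac{805187816903}{2284944808906}$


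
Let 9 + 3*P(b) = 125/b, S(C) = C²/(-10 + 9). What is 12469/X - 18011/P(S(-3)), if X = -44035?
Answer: 21411519781/9071210 ≈ 2360.4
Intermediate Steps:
S(C) = -C² (S(C) = C²/(-1) = -C²)
P(b) = -3 + 125/(3*b) (P(b) = -3 + (125/b)/3 = -3 + 125/(3*b))
12469/X - 18011/P(S(-3)) = 12469/(-44035) - 18011/(-3 + 125/(3*((-1*(-3)²)))) = 12469*(-1/44035) - 18011/(-3 + 125/(3*((-1*9)))) = -12469/44035 - 18011/(-3 + (125/3)/(-9)) = -12469/44035 - 18011/(-3 + (125/3)*(-⅑)) = -12469/44035 - 18011/(-3 - 125/27) = -12469/44035 - 18011/(-206/27) = -12469/44035 - 18011*(-27/206) = -12469/44035 + 486297/206 = 21411519781/9071210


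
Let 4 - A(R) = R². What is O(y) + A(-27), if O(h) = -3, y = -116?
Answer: -728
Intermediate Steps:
A(R) = 4 - R²
O(y) + A(-27) = -3 + (4 - 1*(-27)²) = -3 + (4 - 1*729) = -3 + (4 - 729) = -3 - 725 = -728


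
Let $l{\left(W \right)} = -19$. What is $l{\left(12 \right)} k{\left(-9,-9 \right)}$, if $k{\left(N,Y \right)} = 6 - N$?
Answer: $-285$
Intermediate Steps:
$l{\left(12 \right)} k{\left(-9,-9 \right)} = - 19 \left(6 - -9\right) = - 19 \left(6 + 9\right) = \left(-19\right) 15 = -285$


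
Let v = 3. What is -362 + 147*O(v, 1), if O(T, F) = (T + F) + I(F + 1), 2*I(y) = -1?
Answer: 305/2 ≈ 152.50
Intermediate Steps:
I(y) = -1/2 (I(y) = (1/2)*(-1) = -1/2)
O(T, F) = -1/2 + F + T (O(T, F) = (T + F) - 1/2 = (F + T) - 1/2 = -1/2 + F + T)
-362 + 147*O(v, 1) = -362 + 147*(-1/2 + 1 + 3) = -362 + 147*(7/2) = -362 + 1029/2 = 305/2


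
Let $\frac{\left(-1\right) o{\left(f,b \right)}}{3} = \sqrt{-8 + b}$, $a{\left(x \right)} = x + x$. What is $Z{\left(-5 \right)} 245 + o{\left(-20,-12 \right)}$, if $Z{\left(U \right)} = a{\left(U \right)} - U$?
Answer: $-1225 - 6 i \sqrt{5} \approx -1225.0 - 13.416 i$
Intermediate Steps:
$a{\left(x \right)} = 2 x$
$o{\left(f,b \right)} = - 3 \sqrt{-8 + b}$
$Z{\left(U \right)} = U$ ($Z{\left(U \right)} = 2 U - U = U$)
$Z{\left(-5 \right)} 245 + o{\left(-20,-12 \right)} = \left(-5\right) 245 - 3 \sqrt{-8 - 12} = -1225 - 3 \sqrt{-20} = -1225 - 3 \cdot 2 i \sqrt{5} = -1225 - 6 i \sqrt{5}$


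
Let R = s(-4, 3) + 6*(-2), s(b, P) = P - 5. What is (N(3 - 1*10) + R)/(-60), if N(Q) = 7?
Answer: 7/60 ≈ 0.11667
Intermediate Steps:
s(b, P) = -5 + P
R = -14 (R = (-5 + 3) + 6*(-2) = -2 - 12 = -14)
(N(3 - 1*10) + R)/(-60) = (7 - 14)/(-60) = -7*(-1/60) = 7/60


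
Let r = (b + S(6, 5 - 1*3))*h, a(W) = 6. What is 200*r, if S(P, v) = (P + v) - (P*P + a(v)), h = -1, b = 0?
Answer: 6800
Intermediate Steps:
S(P, v) = -6 + P + v - P² (S(P, v) = (P + v) - (P*P + 6) = (P + v) - (P² + 6) = (P + v) - (6 + P²) = (P + v) + (-6 - P²) = -6 + P + v - P²)
r = 34 (r = (0 + (-6 + 6 + (5 - 1*3) - 1*6²))*(-1) = (0 + (-6 + 6 + (5 - 3) - 1*36))*(-1) = (0 + (-6 + 6 + 2 - 36))*(-1) = (0 - 34)*(-1) = -34*(-1) = 34)
200*r = 200*34 = 6800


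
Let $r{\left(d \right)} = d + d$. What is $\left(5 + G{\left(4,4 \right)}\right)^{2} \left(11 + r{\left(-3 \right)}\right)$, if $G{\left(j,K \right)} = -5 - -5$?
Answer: $125$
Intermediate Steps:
$G{\left(j,K \right)} = 0$ ($G{\left(j,K \right)} = -5 + 5 = 0$)
$r{\left(d \right)} = 2 d$
$\left(5 + G{\left(4,4 \right)}\right)^{2} \left(11 + r{\left(-3 \right)}\right) = \left(5 + 0\right)^{2} \left(11 + 2 \left(-3\right)\right) = 5^{2} \left(11 - 6\right) = 25 \cdot 5 = 125$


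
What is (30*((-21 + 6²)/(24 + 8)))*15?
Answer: 3375/16 ≈ 210.94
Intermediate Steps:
(30*((-21 + 6²)/(24 + 8)))*15 = (30*((-21 + 36)/32))*15 = (30*(15*(1/32)))*15 = (30*(15/32))*15 = (225/16)*15 = 3375/16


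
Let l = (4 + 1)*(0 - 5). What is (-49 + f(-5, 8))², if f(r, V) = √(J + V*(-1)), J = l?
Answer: (49 - I*√33)² ≈ 2368.0 - 562.97*I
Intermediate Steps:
l = -25 (l = 5*(-5) = -25)
J = -25
f(r, V) = √(-25 - V) (f(r, V) = √(-25 + V*(-1)) = √(-25 - V))
(-49 + f(-5, 8))² = (-49 + √(-25 - 1*8))² = (-49 + √(-25 - 8))² = (-49 + √(-33))² = (-49 + I*√33)²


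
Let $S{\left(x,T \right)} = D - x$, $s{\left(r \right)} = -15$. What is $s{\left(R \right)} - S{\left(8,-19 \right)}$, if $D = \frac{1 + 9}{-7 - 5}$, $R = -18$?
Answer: $- \frac{37}{6} \approx -6.1667$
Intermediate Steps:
$D = - \frac{5}{6}$ ($D = \frac{10}{-12} = 10 \left(- \frac{1}{12}\right) = - \frac{5}{6} \approx -0.83333$)
$S{\left(x,T \right)} = - \frac{5}{6} - x$
$s{\left(R \right)} - S{\left(8,-19 \right)} = -15 - \left(- \frac{5}{6} - 8\right) = -15 - - \frac{53}{6} = -15 + \frac{53}{6} = - \frac{37}{6}$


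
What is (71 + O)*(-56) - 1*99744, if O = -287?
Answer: -87648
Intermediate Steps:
(71 + O)*(-56) - 1*99744 = (71 - 287)*(-56) - 1*99744 = -216*(-56) - 99744 = 12096 - 99744 = -87648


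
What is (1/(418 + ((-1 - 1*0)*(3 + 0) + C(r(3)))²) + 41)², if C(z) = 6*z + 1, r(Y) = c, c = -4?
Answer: 2011971025/1196836 ≈ 1681.1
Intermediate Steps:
r(Y) = -4
C(z) = 1 + 6*z
(1/(418 + ((-1 - 1*0)*(3 + 0) + C(r(3)))²) + 41)² = (1/(418 + ((-1 - 1*0)*(3 + 0) + (1 + 6*(-4)))²) + 41)² = (1/(418 + ((-1 + 0)*3 + (1 - 24))²) + 41)² = (1/(418 + (-1*3 - 23)²) + 41)² = (1/(418 + (-3 - 23)²) + 41)² = (1/(418 + (-26)²) + 41)² = (1/(418 + 676) + 41)² = (1/1094 + 41)² = (44855/1094)² = 2011971025/1196836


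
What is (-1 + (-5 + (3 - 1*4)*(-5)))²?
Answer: 1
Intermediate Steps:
(-1 + (-5 + (3 - 1*4)*(-5)))² = (-1 + (-5 + (3 - 4)*(-5)))² = (-1 + (-5 - 1*(-5)))² = (-1 + (-5 + 5))² = (-1 + 0)² = (-1)² = 1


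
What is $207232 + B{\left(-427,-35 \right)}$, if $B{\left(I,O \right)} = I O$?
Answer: $222177$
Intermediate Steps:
$207232 + B{\left(-427,-35 \right)} = 207232 - -14945 = 207232 + 14945 = 222177$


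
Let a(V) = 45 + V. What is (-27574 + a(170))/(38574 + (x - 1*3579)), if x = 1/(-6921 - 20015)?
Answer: -736942024/942625319 ≈ -0.78180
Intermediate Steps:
x = -1/26936 (x = 1/(-26936) = -1/26936 ≈ -3.7125e-5)
(-27574 + a(170))/(38574 + (x - 1*3579)) = (-27574 + (45 + 170))/(38574 + (-1/26936 - 1*3579)) = (-27574 + 215)/(38574 + (-1/26936 - 3579)) = -27359/(38574 - 96403945/26936) = -27359/942625319/26936 = -27359*26936/942625319 = -736942024/942625319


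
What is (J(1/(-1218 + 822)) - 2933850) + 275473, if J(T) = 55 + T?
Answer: -1052695513/396 ≈ -2.6583e+6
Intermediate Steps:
(J(1/(-1218 + 822)) - 2933850) + 275473 = ((55 + 1/(-1218 + 822)) - 2933850) + 275473 = ((55 + 1/(-396)) - 2933850) + 275473 = ((55 - 1/396) - 2933850) + 275473 = (21779/396 - 2933850) + 275473 = -1161782821/396 + 275473 = -1052695513/396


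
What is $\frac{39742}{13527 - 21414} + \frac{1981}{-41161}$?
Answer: $- \frac{1651444609}{324636807} \approx -5.0871$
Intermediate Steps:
$\frac{39742}{13527 - 21414} + \frac{1981}{-41161} = \frac{39742}{-7887} + 1981 \left(- \frac{1}{41161}\right) = 39742 \left(- \frac{1}{7887}\right) - \frac{1981}{41161} = - \frac{39742}{7887} - \frac{1981}{41161} = - \frac{1651444609}{324636807}$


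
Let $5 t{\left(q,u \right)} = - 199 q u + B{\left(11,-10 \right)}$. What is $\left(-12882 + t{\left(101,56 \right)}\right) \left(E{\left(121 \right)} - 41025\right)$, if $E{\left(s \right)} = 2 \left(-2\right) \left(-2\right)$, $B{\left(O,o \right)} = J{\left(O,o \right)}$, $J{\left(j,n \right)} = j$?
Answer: $\frac{48807892031}{5} \approx 9.7616 \cdot 10^{9}$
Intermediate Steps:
$B{\left(O,o \right)} = O$
$t{\left(q,u \right)} = \frac{11}{5} - \frac{199 q u}{5}$ ($t{\left(q,u \right)} = \frac{- 199 q u + 11}{5} = \frac{11 - 199 q u}{5} = \frac{11}{5} - \frac{199 q u}{5}$)
$E{\left(s \right)} = 8$ ($E{\left(s \right)} = \left(-4\right) \left(-2\right) = 8$)
$\left(-12882 + t{\left(101,56 \right)}\right) \left(E{\left(121 \right)} - 41025\right) = \left(-12882 + \left(\frac{11}{5} - \frac{20099}{5} \cdot 56\right)\right) \left(8 - 41025\right) = \left(-12882 + \left(\frac{11}{5} - \frac{1125544}{5}\right)\right) \left(-41017\right) = \left(-12882 - \frac{1125533}{5}\right) \left(-41017\right) = \left(- \frac{1189943}{5}\right) \left(-41017\right) = \frac{48807892031}{5}$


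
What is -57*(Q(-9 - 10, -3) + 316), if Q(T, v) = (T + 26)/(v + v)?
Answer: -35891/2 ≈ -17946.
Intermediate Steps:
Q(T, v) = (26 + T)/(2*v) (Q(T, v) = (26 + T)/((2*v)) = (26 + T)*(1/(2*v)) = (26 + T)/(2*v))
-57*(Q(-9 - 10, -3) + 316) = -57*((½)*(26 + (-9 - 10))/(-3) + 316) = -57*((½)*(-⅓)*(26 - 19) + 316) = -57*((½)*(-⅓)*7 + 316) = -57*(-7/6 + 316) = -57*1889/6 = -35891/2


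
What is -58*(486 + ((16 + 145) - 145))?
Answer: -29116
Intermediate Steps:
-58*(486 + ((16 + 145) - 145)) = -58*(486 + (161 - 145)) = -58*(486 + 16) = -58*502 = -29116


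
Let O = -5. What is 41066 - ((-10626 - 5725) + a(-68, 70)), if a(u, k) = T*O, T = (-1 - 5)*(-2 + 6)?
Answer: 57297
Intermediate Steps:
T = -24 (T = -6*4 = -24)
a(u, k) = 120 (a(u, k) = -24*(-5) = 120)
41066 - ((-10626 - 5725) + a(-68, 70)) = 41066 - ((-10626 - 5725) + 120) = 41066 - (-16351 + 120) = 41066 - 1*(-16231) = 41066 + 16231 = 57297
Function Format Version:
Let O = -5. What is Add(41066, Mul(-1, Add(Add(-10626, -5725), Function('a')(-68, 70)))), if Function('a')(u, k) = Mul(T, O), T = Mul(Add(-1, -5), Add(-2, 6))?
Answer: 57297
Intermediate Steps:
T = -24 (T = Mul(-6, 4) = -24)
Function('a')(u, k) = 120 (Function('a')(u, k) = Mul(-24, -5) = 120)
Add(41066, Mul(-1, Add(Add(-10626, -5725), Function('a')(-68, 70)))) = Add(41066, Mul(-1, Add(Add(-10626, -5725), 120))) = Add(41066, Mul(-1, Add(-16351, 120))) = Add(41066, Mul(-1, -16231)) = Add(41066, 16231) = 57297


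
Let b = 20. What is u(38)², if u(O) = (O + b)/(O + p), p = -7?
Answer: 3364/961 ≈ 3.5005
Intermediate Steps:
u(O) = (20 + O)/(-7 + O) (u(O) = (O + 20)/(O - 7) = (20 + O)/(-7 + O))
u(38)² = ((20 + 38)/(-7 + 38))² = (58/31)² = 3364/961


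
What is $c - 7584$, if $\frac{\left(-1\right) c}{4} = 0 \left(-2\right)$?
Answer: $-7584$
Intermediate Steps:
$c = 0$ ($c = - 4 \cdot 0 \left(-2\right) = \left(-4\right) 0 = 0$)
$c - 7584 = 0 - 7584 = -7584$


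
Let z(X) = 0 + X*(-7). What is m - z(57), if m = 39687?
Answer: 40086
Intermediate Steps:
z(X) = -7*X (z(X) = 0 - 7*X = -7*X)
m - z(57) = 39687 - (-7)*57 = 39687 - 1*(-399) = 39687 + 399 = 40086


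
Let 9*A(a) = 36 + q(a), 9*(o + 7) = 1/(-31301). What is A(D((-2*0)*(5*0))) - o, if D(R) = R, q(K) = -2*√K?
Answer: 3098800/281709 ≈ 11.000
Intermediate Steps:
o = -1971964/281709 (o = -7 + (⅑)/(-31301) = -7 + (⅑)*(-1/31301) = -7 - 1/281709 = -1971964/281709 ≈ -7.0000)
A(a) = 4 - 2*√a/9 (A(a) = (36 - 2*√a)/9 = 4 - 2*√a/9)
A(D((-2*0)*(5*0))) - o = (4 - 2*√0/9) - 1*(-1971964/281709) = (4 - 2*√(0*0)/9) + 1971964/281709 = (4 - 2*√0/9) + 1971964/281709 = (4 - 2/9*0) + 1971964/281709 = (4 + 0) + 1971964/281709 = 4 + 1971964/281709 = 3098800/281709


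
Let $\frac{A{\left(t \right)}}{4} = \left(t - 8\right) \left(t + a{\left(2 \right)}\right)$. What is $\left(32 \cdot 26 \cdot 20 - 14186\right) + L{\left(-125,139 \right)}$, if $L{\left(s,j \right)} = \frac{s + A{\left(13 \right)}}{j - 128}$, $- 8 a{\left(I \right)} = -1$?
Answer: $\frac{4933}{2} \approx 2466.5$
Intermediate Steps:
$a{\left(I \right)} = \frac{1}{8}$ ($a{\left(I \right)} = \left(- \frac{1}{8}\right) \left(-1\right) = \frac{1}{8}$)
$A{\left(t \right)} = 4 \left(-8 + t\right) \left(\frac{1}{8} + t\right)$ ($A{\left(t \right)} = 4 \left(t - 8\right) \left(t + \frac{1}{8}\right) = 4 \left(-8 + t\right) \left(\frac{1}{8} + t\right)$)
$L{\left(s,j \right)} = \frac{\frac{525}{2} + s}{-128 + j}$ ($L{\left(s,j \right)} = \frac{s - \left(\frac{827}{2} - 676\right)}{j - 128} = \frac{s - - \frac{525}{2}}{-128 + j} = \frac{s + \frac{525}{2}}{-128 + j} = \frac{\frac{525}{2} + s}{-128 + j}$)
$\left(32 \cdot 26 \cdot 20 - 14186\right) + L{\left(-125,139 \right)} = \left(32 \cdot 26 \cdot 20 - 14186\right) + \frac{\frac{525}{2} - 125}{-128 + 139} = \left(832 \cdot 20 - 14186\right) + \frac{1}{11} \cdot \frac{275}{2} = \left(16640 - 14186\right) + \frac{1}{11} \cdot \frac{275}{2} = 2454 + \frac{25}{2} = \frac{4933}{2}$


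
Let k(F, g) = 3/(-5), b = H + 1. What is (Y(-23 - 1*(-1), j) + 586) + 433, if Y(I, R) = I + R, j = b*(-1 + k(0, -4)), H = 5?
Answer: 4937/5 ≈ 987.40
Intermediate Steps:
b = 6 (b = 5 + 1 = 6)
k(F, g) = -⅗ (k(F, g) = 3*(-⅕) = -⅗)
j = -48/5 (j = 6*(-1 - ⅗) = 6*(-8/5) = -48/5 ≈ -9.6000)
(Y(-23 - 1*(-1), j) + 586) + 433 = (((-23 - 1*(-1)) - 48/5) + 586) + 433 = (((-23 + 1) - 48/5) + 586) + 433 = ((-22 - 48/5) + 586) + 433 = (-158/5 + 586) + 433 = 2772/5 + 433 = 4937/5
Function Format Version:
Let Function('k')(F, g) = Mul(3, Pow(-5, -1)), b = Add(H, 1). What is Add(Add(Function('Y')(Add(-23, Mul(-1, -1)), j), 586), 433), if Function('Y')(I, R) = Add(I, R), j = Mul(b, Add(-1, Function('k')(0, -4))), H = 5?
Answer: Rational(4937, 5) ≈ 987.40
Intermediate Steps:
b = 6 (b = Add(5, 1) = 6)
Function('k')(F, g) = Rational(-3, 5) (Function('k')(F, g) = Mul(3, Rational(-1, 5)) = Rational(-3, 5))
j = Rational(-48, 5) (j = Mul(6, Add(-1, Rational(-3, 5))) = Mul(6, Rational(-8, 5)) = Rational(-48, 5) ≈ -9.6000)
Add(Add(Function('Y')(Add(-23, Mul(-1, -1)), j), 586), 433) = Add(Add(Add(Add(-23, Mul(-1, -1)), Rational(-48, 5)), 586), 433) = Add(Add(Add(Add(-23, 1), Rational(-48, 5)), 586), 433) = Add(Add(Add(-22, Rational(-48, 5)), 586), 433) = Add(Add(Rational(-158, 5), 586), 433) = Add(Rational(2772, 5), 433) = Rational(4937, 5)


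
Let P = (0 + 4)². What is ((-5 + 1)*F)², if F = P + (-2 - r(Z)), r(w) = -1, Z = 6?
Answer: 3600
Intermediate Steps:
P = 16 (P = 4² = 16)
F = 15 (F = 16 + (-2 - 1*(-1)) = 16 + (-2 + 1) = 16 - 1 = 15)
((-5 + 1)*F)² = ((-5 + 1)*15)² = (-4*15)² = (-60)² = 3600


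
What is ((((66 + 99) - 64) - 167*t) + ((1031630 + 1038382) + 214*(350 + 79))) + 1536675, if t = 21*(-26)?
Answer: 3789776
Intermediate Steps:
t = -546
((((66 + 99) - 64) - 167*t) + ((1031630 + 1038382) + 214*(350 + 79))) + 1536675 = ((((66 + 99) - 64) - 167*(-546)) + ((1031630 + 1038382) + 214*(350 + 79))) + 1536675 = (((165 - 64) + 91182) + (2070012 + 214*429)) + 1536675 = ((101 + 91182) + (2070012 + 91806)) + 1536675 = (91283 + 2161818) + 1536675 = 2253101 + 1536675 = 3789776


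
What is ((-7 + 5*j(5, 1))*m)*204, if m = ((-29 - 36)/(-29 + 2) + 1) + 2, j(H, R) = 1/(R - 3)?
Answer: -94316/9 ≈ -10480.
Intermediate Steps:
j(H, R) = 1/(-3 + R)
m = 146/27 (m = (-65/(-27) + 1) + 2 = (-65*(-1/27) + 1) + 2 = (65/27 + 1) + 2 = 92/27 + 2 = 146/27 ≈ 5.4074)
((-7 + 5*j(5, 1))*m)*204 = ((-7 + 5/(-3 + 1))*(146/27))*204 = ((-7 + 5/(-2))*(146/27))*204 = ((-7 + 5*(-½))*(146/27))*204 = ((-7 - 5/2)*(146/27))*204 = -19/2*146/27*204 = -1387/27*204 = -94316/9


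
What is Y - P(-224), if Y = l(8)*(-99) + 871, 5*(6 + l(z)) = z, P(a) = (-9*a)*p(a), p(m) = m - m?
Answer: 6533/5 ≈ 1306.6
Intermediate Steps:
p(m) = 0
P(a) = 0 (P(a) = -9*a*0 = 0)
l(z) = -6 + z/5
Y = 6533/5 (Y = (-6 + (⅕)*8)*(-99) + 871 = (-6 + 8/5)*(-99) + 871 = -22/5*(-99) + 871 = 2178/5 + 871 = 6533/5 ≈ 1306.6)
Y - P(-224) = 6533/5 - 1*0 = 6533/5 + 0 = 6533/5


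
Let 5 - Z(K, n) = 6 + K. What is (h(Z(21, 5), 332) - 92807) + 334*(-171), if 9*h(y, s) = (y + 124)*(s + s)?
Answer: -427187/3 ≈ -1.4240e+5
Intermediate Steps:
Z(K, n) = -1 - K (Z(K, n) = 5 - (6 + K) = 5 + (-6 - K) = -1 - K)
h(y, s) = 2*s*(124 + y)/9 (h(y, s) = ((y + 124)*(s + s))/9 = ((124 + y)*(2*s))/9 = (2*s*(124 + y))/9 = 2*s*(124 + y)/9)
(h(Z(21, 5), 332) - 92807) + 334*(-171) = ((2/9)*332*(124 + (-1 - 1*21)) - 92807) + 334*(-171) = ((2/9)*332*(124 + (-1 - 21)) - 92807) - 57114 = ((2/9)*332*(124 - 22) - 92807) - 57114 = ((2/9)*332*102 - 92807) - 57114 = (22576/3 - 92807) - 57114 = -255845/3 - 57114 = -427187/3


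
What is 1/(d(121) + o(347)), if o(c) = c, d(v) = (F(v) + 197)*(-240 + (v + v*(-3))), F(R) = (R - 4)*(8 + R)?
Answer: -1/7369433 ≈ -1.3570e-7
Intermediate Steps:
F(R) = (-4 + R)*(8 + R)
d(v) = (-240 - 2*v)*(165 + v² + 4*v) (d(v) = ((-32 + v² + 4*v) + 197)*(-240 + (v + v*(-3))) = (165 + v² + 4*v)*(-240 + (v - 3*v)) = (165 + v² + 4*v)*(-240 - 2*v) = (-240 - 2*v)*(165 + v² + 4*v))
1/(d(121) + o(347)) = 1/((-39600 - 1290*121 - 248*121² - 2*121³) + 347) = 1/((-39600 - 156090 - 248*14641 - 2*1771561) + 347) = 1/((-39600 - 156090 - 3630968 - 3543122) + 347) = 1/(-7369780 + 347) = 1/(-7369433) = -1/7369433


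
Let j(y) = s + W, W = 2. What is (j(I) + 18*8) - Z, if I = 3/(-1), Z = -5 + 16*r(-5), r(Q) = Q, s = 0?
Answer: 231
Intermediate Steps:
Z = -85 (Z = -5 + 16*(-5) = -5 - 80 = -85)
I = -3 (I = 3*(-1) = -3)
j(y) = 2 (j(y) = 0 + 2 = 2)
(j(I) + 18*8) - Z = (2 + 18*8) - 1*(-85) = (2 + 144) + 85 = 146 + 85 = 231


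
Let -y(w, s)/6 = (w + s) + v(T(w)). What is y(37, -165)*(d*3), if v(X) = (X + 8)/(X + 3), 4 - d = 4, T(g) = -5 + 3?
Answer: 0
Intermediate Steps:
T(g) = -2
d = 0 (d = 4 - 1*4 = 4 - 4 = 0)
v(X) = (8 + X)/(3 + X)
y(w, s) = -36 - 6*s - 6*w (y(w, s) = -6*((w + s) + (8 - 2)/(3 - 2)) = -6*((s + w) + 6/1) = -6*((s + w) + 1*6) = -6*((s + w) + 6) = -6*(6 + s + w) = -36 - 6*s - 6*w)
y(37, -165)*(d*3) = (-36 - 6*(-165) - 6*37)*(0*3) = (-36 + 990 - 222)*0 = 732*0 = 0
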